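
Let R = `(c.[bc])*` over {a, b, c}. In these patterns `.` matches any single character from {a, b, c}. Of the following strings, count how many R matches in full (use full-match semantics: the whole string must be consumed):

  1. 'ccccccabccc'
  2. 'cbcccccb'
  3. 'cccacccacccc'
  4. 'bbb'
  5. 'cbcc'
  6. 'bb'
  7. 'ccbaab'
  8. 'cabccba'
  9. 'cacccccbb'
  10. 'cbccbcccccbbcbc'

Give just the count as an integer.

2

1 → no match
2 → no match
3 → no match
4 → no match
5 → no match
6 → no match
7 → no match
8 → no match
9 → match
10 → match
Total matched: 2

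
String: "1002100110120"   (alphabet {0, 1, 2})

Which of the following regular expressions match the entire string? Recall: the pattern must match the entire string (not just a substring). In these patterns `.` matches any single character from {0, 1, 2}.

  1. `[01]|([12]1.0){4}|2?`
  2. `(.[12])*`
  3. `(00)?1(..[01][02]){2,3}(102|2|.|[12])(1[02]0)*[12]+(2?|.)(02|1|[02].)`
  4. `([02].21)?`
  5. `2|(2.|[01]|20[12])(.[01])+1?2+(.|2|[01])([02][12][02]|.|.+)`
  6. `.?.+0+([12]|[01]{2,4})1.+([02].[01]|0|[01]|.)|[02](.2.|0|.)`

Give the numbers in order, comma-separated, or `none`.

1 → no match
2 → no match
3 → no match
4 → no match
5 → match
6 → match

5, 6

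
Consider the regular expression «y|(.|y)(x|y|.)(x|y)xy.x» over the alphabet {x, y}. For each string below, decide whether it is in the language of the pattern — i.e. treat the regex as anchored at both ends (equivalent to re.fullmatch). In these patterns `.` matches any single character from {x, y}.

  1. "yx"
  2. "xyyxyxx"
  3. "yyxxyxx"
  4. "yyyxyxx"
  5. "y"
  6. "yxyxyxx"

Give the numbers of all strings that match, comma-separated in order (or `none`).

1 → no match
2 → match
3 → match
4 → match
5 → match
6 → match

2, 3, 4, 5, 6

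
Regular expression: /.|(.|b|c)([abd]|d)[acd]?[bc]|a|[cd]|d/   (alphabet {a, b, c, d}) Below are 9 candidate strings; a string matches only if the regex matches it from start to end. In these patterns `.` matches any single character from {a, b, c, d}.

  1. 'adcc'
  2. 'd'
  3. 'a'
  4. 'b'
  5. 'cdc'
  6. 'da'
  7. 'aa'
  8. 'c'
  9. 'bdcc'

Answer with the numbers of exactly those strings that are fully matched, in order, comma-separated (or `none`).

1 → match
2 → match
3 → match
4 → match
5 → match
6 → no match
7 → no match
8 → match
9 → match

1, 2, 3, 4, 5, 8, 9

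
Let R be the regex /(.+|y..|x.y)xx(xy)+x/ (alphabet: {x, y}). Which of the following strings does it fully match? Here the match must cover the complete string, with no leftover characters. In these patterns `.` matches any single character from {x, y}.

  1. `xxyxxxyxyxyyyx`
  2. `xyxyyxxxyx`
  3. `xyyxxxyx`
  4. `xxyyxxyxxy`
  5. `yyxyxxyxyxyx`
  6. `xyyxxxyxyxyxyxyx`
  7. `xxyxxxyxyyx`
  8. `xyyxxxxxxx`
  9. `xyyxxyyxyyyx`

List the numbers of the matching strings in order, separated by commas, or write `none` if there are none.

2, 3, 6

1 → no match — must end with `xyx`
2 → match
3 → match
4 → no match — must end with `xyx`
5 → no match
6 → match
7 → no match — must end with `xyx`
8 → no match — must end with `xyx`
9 → no match — must end with `xyx`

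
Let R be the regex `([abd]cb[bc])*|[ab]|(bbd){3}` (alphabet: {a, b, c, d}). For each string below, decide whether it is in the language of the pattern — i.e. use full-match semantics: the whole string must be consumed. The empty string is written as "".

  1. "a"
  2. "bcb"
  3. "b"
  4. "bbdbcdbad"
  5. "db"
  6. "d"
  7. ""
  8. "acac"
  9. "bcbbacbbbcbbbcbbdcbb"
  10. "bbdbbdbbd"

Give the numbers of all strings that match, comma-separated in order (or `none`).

1. "a" → match
2. "bcb" → no match
3. "b" → match
4. "bbdbcdbad" → no match
5. "db" → no match
6. "d" → no match
7. "" → match
8. "acac" → no match
9 → match
10. "bbdbbdbbd" → match

1, 3, 7, 9, 10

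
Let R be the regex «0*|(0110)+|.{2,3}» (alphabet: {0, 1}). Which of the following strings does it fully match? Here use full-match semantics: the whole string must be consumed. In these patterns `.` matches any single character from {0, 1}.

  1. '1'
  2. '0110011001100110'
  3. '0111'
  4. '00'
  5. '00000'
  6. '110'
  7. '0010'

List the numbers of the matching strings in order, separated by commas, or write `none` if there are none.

1 → no match
2 → match
3 → no match
4 → match
5 → match
6 → match
7 → no match

2, 4, 5, 6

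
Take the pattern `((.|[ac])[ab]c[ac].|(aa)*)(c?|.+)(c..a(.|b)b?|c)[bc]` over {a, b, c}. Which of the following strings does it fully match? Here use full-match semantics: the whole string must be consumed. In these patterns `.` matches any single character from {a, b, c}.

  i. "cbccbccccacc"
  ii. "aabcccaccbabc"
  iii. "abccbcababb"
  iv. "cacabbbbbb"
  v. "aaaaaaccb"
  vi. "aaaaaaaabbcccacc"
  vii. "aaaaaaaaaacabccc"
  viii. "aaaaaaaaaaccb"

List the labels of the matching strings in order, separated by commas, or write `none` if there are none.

i → match
ii → match
iii → match
iv → no match
v → match
vi → match
vii → match
viii → match

i, ii, iii, v, vi, vii, viii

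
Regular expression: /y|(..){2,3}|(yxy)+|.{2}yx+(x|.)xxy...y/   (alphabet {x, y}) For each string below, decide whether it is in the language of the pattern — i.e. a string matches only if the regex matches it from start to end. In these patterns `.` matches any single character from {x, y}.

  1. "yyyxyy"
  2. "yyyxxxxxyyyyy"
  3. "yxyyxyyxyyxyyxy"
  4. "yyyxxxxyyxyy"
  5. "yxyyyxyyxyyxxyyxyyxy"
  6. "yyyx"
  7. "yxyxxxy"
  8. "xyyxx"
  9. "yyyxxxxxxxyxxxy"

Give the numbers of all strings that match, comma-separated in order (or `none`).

1, 2, 3, 4, 6, 9

1. "yyyxyy" → match
2 → match
3 → match
4. "yyyxxxxyyxyy" → match
5 → no match
6. "yyyx" → match
7. "yxyxxxy" → no match
8. "xyyxx" → no match
9 → match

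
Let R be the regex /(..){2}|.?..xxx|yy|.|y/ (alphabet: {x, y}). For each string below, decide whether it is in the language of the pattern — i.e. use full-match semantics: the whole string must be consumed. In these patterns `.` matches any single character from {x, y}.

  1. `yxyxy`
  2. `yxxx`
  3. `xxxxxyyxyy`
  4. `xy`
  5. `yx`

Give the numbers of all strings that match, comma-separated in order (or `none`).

1. `yxyxy` → no match
2. `yxxx` → match
3. `xxxxxyyxyy` → no match
4. `xy` → no match
5. `yx` → no match

2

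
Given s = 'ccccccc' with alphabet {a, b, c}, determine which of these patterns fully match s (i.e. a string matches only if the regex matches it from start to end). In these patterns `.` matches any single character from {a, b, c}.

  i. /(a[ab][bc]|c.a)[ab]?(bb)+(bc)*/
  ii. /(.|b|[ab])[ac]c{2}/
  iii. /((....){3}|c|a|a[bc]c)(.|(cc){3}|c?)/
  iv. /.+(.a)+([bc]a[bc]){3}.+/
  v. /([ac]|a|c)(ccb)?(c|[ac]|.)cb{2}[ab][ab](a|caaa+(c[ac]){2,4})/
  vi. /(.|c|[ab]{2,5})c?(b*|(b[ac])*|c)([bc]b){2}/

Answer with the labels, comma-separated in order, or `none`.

iii

i → no match
ii → no match
iii → match
iv → no match
v → no match
vi → no match — must end with 'b'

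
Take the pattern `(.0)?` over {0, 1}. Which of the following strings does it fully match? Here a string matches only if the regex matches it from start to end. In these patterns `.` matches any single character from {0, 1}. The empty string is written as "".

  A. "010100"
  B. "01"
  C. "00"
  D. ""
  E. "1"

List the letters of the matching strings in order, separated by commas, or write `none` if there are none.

A → no match
B → no match
C → match
D → match
E → no match

C, D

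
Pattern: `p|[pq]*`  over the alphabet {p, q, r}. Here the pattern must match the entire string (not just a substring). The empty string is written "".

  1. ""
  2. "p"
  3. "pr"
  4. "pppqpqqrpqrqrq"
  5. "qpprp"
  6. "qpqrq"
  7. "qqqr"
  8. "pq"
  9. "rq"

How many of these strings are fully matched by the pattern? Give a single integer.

1 → match
2 → match
3 → no match
4 → no match
5 → no match
6 → no match
7 → no match
8 → match
9 → no match
Total matched: 3

3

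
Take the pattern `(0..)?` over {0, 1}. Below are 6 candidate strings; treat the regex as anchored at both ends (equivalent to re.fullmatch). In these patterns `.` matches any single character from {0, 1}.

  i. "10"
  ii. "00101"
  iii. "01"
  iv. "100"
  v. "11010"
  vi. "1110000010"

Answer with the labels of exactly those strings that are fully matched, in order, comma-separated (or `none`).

i → no match
ii → no match
iii → no match
iv → no match
v → no match
vi → no match

none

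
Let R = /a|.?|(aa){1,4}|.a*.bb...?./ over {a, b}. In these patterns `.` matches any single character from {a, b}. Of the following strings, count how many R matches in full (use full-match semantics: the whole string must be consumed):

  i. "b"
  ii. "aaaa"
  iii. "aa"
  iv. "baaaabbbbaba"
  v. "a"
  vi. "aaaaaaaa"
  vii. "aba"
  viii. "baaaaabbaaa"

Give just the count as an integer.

i → match
ii → match
iii → match
iv → match
v → match
vi → match
vii → no match
viii → match
Total matched: 7

7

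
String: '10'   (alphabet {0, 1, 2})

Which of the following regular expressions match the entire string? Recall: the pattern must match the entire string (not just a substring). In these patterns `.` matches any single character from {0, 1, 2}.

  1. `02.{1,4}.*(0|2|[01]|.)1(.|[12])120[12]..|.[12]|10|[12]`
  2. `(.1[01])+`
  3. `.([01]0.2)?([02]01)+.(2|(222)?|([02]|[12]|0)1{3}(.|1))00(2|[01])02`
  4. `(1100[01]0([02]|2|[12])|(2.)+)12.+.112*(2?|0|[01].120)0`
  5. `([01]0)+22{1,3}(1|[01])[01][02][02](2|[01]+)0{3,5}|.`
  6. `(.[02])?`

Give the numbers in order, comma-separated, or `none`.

1, 6

1 → match
2 → no match
3 → no match — must end with '02'
4 → no match
5 → no match
6 → match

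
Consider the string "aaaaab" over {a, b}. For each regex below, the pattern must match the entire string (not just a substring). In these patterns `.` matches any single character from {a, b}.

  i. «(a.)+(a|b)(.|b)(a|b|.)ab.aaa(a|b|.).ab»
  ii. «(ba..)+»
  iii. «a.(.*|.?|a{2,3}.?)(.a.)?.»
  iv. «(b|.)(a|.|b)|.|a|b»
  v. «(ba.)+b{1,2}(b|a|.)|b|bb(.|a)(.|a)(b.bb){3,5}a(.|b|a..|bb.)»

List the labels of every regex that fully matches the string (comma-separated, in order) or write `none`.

i → no match
ii → no match — must start with "ba"
iii → match
iv → no match
v → no match

iii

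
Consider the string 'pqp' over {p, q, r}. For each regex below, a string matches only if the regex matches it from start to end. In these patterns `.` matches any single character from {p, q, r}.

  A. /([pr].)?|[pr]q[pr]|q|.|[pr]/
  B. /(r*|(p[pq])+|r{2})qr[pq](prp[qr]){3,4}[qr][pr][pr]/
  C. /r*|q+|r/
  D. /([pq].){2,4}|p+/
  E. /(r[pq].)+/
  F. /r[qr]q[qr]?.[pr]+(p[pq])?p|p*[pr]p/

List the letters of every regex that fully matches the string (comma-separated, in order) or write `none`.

A

A → match
B → no match
C → no match
D → no match
E → no match — must start with 'r'
F → no match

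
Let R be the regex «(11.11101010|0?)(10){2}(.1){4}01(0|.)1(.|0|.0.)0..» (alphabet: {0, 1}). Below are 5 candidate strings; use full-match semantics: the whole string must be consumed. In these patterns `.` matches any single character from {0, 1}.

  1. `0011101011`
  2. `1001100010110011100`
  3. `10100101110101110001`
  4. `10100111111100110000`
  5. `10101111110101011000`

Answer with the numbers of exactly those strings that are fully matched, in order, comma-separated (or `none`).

3, 5

1 → no match
2 → no match
3 → match
4 → no match
5 → match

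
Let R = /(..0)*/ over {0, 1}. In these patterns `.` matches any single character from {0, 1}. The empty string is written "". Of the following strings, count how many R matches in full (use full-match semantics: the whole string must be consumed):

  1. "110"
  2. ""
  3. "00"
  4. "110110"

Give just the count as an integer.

3

1. "110" → match
2. "" → match
3. "00" → no match
4. "110110" → match
Total matched: 3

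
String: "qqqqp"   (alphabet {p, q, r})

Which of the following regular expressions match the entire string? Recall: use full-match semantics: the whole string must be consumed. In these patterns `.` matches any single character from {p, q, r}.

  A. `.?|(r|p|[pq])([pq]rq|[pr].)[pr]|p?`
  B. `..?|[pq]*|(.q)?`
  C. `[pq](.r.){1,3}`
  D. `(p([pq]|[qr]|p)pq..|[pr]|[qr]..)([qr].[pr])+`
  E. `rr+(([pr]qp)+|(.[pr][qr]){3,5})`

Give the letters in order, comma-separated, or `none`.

B

A → no match
B → match
C → no match
D → no match
E → no match — must start with "rr"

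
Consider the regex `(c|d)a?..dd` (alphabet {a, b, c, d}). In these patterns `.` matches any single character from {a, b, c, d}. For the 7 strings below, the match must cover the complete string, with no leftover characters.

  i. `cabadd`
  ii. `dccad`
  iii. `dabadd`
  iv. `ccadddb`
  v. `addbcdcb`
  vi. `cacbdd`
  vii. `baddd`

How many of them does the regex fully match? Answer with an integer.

i → match
ii → no match — must end with `dd`
iii → match
iv → no match — must end with `dd`
v → no match — must end with `dd`
vi → match
vii → no match
Total matched: 3

3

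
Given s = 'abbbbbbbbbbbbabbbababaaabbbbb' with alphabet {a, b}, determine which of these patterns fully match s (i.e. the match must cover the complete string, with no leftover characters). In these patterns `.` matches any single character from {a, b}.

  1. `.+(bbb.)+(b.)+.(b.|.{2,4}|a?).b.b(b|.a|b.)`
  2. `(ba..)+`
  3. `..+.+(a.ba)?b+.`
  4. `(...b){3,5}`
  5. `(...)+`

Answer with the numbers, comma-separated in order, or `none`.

1, 3

1 → match
2 → no match — must start with 'ba'
3 → match
4 → no match
5 → no match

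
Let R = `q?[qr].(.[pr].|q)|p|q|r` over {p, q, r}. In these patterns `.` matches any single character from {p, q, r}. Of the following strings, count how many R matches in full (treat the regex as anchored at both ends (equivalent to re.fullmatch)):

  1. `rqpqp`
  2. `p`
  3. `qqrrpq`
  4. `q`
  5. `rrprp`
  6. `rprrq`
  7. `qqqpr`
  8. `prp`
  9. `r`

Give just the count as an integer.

7

1 → no match
2 → match
3 → match
4 → match
5 → match
6 → match
7 → match
8 → no match
9 → match
Total matched: 7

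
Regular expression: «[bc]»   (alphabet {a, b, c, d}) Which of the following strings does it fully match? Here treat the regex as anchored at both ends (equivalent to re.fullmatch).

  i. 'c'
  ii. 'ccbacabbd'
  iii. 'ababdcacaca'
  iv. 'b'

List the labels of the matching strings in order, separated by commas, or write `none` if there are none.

i, iv

i → match
ii → no match
iii → no match
iv → match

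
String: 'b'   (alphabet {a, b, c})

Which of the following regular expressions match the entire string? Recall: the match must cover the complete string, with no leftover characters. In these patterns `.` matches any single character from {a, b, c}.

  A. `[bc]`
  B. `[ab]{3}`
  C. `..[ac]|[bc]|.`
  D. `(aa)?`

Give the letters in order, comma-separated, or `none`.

A, C

A → match
B → no match
C → match
D → no match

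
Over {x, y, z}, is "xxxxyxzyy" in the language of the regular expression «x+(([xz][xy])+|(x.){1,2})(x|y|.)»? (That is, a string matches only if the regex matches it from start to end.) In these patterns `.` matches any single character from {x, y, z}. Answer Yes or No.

No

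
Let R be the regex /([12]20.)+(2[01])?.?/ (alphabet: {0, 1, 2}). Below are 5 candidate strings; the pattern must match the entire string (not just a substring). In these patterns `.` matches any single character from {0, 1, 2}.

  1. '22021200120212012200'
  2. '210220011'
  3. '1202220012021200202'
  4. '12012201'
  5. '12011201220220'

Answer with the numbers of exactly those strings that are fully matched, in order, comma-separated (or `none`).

1, 3, 4, 5

1 → match
2 → no match
3 → match
4 → match
5 → match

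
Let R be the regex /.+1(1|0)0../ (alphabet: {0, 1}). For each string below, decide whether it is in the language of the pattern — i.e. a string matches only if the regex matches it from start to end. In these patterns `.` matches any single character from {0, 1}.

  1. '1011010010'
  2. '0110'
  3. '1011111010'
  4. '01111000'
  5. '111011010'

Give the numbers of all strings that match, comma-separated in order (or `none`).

1, 3, 4, 5

1 → match
2 → no match
3 → match
4 → match
5 → match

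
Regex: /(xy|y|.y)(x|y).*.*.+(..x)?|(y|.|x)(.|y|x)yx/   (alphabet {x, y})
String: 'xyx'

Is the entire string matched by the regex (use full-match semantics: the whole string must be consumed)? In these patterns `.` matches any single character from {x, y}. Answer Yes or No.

No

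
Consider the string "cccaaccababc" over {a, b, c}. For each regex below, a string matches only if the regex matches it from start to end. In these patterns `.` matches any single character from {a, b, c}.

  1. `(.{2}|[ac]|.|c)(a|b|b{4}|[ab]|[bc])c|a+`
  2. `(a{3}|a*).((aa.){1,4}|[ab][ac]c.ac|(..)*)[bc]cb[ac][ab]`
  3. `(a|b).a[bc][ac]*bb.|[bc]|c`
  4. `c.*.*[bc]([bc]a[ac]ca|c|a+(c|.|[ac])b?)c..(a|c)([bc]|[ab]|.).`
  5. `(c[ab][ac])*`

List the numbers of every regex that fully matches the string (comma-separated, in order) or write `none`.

4

1 → no match
2 → no match
3 → no match
4 → match
5 → no match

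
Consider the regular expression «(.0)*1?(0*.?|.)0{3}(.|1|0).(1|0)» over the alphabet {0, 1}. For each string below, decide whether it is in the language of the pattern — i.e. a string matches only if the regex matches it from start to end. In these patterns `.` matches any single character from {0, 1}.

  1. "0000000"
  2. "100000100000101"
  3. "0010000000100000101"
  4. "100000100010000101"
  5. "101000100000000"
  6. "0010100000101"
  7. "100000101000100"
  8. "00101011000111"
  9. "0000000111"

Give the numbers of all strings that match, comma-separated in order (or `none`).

1 → match
2 → match
3 → match
4 → match
5 → match
6 → match
7 → match
8 → match
9 → match

1, 2, 3, 4, 5, 6, 7, 8, 9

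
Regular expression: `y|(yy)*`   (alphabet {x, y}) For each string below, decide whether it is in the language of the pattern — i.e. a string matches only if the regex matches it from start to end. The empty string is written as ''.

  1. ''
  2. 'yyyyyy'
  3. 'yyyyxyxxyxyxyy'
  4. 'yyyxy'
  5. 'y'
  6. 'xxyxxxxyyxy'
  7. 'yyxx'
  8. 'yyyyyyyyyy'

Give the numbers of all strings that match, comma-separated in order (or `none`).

1 → match
2 → match
3 → no match
4 → no match
5 → match
6 → no match
7 → no match
8 → match

1, 2, 5, 8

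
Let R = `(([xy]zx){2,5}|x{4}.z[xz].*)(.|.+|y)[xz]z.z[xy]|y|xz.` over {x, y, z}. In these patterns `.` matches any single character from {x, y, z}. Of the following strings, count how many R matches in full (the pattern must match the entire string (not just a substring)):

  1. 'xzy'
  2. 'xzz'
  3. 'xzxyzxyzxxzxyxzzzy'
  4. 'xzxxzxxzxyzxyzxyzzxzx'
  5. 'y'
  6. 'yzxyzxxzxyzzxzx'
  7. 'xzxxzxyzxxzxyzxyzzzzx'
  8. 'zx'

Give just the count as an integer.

7

1 → match
2 → match
3 → match
4 → match
5 → match
6 → match
7 → match
8 → no match
Total matched: 7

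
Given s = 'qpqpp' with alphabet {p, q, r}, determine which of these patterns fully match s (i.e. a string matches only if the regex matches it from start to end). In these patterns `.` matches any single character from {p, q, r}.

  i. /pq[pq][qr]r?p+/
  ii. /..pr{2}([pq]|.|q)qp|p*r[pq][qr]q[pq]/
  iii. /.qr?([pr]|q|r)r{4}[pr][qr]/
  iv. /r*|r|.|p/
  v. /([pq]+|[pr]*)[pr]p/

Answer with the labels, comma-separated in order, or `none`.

v

i → no match — must start with 'pq'
ii → no match
iii → no match
iv → no match
v → match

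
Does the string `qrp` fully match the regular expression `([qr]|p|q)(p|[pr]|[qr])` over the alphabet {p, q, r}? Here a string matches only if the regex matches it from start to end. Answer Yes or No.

No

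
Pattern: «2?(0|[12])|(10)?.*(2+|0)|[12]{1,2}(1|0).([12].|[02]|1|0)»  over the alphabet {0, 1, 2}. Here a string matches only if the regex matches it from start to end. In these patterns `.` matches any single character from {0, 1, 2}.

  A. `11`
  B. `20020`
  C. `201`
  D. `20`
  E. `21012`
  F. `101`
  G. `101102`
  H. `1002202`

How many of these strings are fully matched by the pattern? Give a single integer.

A. `11` → no match
B. `20020` → match
C. `201` → no match
D. `20` → match
E. `21012` → match
F. `101` → no match
G. `101102` → match
H. `1002202` → match
Total matched: 5

5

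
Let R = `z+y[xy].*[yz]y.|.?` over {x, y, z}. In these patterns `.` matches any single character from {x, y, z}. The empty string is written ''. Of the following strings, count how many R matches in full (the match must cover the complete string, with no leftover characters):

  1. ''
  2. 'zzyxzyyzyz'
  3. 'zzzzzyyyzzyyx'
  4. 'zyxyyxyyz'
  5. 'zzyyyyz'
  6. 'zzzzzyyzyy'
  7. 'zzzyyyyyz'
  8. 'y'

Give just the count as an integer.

8

1 → match
2 → match
3 → match
4 → match
5 → match
6 → match
7 → match
8 → match
Total matched: 8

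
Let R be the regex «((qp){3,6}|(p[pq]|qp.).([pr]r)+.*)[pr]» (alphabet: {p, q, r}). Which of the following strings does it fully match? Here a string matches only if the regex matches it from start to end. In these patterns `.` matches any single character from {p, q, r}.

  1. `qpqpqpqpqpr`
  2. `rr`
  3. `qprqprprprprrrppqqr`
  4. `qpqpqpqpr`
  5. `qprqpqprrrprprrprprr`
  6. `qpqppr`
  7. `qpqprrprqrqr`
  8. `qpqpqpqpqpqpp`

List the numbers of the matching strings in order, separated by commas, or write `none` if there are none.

1, 3, 4, 7, 8

1 → match
2 → no match
3 → match
4 → match
5 → no match
6 → no match
7 → match
8 → match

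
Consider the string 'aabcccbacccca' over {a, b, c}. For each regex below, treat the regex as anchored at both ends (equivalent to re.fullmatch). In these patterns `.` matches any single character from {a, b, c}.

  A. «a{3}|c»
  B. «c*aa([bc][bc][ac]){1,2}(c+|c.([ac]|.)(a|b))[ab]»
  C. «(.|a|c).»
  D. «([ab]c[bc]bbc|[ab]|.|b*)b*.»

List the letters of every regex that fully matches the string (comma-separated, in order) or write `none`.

B

A → no match
B → match
C → no match
D → no match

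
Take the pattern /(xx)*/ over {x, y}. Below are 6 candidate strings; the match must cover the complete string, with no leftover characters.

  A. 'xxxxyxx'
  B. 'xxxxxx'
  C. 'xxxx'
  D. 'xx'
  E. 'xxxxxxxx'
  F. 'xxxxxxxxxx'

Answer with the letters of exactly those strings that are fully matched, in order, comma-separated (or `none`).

A → no match
B → match
C → match
D → match
E → match
F → match

B, C, D, E, F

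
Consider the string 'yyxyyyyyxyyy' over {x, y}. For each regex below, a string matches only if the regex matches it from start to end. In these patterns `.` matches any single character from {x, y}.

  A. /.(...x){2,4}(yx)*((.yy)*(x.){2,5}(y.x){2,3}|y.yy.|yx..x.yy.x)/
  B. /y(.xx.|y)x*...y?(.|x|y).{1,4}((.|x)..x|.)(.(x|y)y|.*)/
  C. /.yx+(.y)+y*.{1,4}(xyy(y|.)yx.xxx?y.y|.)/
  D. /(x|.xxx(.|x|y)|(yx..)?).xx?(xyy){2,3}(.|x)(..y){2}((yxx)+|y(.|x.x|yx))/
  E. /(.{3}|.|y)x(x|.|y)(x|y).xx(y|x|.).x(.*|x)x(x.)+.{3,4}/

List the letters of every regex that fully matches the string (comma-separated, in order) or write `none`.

B, C

A → no match
B → match
C → match
D → no match
E → no match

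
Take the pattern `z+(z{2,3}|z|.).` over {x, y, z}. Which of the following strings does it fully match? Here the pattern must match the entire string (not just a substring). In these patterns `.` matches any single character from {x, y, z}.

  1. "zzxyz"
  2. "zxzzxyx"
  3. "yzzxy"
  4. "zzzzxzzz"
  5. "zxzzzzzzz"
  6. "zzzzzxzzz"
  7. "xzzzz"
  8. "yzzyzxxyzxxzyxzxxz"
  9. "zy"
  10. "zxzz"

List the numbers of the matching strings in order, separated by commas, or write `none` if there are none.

none

1. "zzxyz" → no match
2. "zxzzxyx" → no match
3. "yzzxy" → no match — must start with "z"
4. "zzzzxzzz" → no match
5. "zxzzzzzzz" → no match
6. "zzzzzxzzz" → no match
7. "xzzzz" → no match — must start with "z"
8 → no match — must start with "z"
9. "zy" → no match
10. "zxzz" → no match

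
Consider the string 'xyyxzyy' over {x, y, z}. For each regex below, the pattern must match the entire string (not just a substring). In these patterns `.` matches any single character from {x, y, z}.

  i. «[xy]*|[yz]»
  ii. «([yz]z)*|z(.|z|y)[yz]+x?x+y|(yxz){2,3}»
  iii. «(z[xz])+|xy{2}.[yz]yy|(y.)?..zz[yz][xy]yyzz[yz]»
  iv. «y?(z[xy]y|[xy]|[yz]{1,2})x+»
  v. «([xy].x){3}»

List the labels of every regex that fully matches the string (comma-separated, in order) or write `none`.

i → no match
ii → no match
iii → match
iv → no match — must end with 'x'
v → no match — must end with 'x'

iii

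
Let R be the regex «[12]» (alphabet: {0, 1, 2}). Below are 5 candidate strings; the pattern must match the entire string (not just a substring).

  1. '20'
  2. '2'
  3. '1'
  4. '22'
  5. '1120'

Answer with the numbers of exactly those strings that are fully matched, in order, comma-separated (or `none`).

2, 3

1 → no match
2 → match
3 → match
4 → no match
5 → no match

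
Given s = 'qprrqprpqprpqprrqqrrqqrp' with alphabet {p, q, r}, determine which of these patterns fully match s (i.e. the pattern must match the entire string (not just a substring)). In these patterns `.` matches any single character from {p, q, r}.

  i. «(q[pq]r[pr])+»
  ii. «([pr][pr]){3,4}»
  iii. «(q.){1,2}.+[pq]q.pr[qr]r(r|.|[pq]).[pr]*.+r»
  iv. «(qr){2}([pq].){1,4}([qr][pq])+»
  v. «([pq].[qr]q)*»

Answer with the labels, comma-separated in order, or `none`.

i → match
ii → no match
iii → no match — must end with 'r'
iv → no match — must start with 'qr'
v → no match

i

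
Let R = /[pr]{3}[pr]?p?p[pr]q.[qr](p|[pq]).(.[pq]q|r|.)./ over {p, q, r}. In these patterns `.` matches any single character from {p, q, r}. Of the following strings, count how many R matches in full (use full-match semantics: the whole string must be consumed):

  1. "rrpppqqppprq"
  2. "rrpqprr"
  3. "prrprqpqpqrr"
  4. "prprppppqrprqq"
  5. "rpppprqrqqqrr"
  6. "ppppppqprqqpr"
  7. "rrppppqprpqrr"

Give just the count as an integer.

4

1 → no match
2 → no match
3 → match
4 → no match
5 → match
6 → match
7 → match
Total matched: 4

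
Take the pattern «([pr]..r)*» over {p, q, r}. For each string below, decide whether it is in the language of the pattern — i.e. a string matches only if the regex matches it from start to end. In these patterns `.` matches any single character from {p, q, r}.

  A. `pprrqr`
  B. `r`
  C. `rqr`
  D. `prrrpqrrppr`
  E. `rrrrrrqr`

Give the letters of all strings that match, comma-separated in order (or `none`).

E

A → no match
B → no match
C → no match
D → no match
E → match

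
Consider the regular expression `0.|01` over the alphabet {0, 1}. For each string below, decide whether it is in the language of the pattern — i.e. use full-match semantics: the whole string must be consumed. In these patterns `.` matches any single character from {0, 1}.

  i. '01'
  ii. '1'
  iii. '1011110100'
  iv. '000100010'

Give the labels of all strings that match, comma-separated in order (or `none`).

i → match
ii → no match
iii → no match
iv → no match

i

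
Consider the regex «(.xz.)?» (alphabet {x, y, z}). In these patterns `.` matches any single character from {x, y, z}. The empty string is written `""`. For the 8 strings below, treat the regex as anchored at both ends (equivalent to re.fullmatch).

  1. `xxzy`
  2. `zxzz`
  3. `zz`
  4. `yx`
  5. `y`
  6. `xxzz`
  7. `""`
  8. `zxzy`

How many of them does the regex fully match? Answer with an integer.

1 → match
2 → match
3 → no match
4 → no match
5 → no match
6 → match
7 → match
8 → match
Total matched: 5

5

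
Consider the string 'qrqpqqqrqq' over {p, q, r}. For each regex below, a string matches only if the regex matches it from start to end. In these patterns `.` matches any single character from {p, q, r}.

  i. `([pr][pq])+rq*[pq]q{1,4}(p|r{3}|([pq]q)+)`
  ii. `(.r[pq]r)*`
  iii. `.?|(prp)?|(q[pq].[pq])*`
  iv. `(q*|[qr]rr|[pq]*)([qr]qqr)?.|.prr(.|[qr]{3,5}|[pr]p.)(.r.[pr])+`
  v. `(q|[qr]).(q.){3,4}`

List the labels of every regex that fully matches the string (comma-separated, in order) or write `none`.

v

i → no match
ii → no match
iii → no match
iv → no match
v → match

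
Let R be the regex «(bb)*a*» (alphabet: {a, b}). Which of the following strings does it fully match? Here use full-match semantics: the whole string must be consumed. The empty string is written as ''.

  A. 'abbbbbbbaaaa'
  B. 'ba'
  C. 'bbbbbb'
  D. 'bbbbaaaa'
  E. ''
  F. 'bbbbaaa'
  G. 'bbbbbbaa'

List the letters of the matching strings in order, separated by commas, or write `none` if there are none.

C, D, E, F, G

A. 'abbbbbbbaaaa' → no match
B. 'ba' → no match
C. 'bbbbbb' → match
D. 'bbbbaaaa' → match
E. '' → match
F. 'bbbbaaa' → match
G. 'bbbbbbaa' → match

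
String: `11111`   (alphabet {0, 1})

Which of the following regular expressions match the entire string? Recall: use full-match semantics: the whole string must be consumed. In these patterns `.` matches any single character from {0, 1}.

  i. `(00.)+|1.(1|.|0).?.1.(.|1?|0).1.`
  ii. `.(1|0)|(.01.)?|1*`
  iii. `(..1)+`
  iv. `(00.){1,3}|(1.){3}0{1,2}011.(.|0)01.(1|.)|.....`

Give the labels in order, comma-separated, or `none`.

ii, iv

i → no match
ii → match
iii → no match
iv → match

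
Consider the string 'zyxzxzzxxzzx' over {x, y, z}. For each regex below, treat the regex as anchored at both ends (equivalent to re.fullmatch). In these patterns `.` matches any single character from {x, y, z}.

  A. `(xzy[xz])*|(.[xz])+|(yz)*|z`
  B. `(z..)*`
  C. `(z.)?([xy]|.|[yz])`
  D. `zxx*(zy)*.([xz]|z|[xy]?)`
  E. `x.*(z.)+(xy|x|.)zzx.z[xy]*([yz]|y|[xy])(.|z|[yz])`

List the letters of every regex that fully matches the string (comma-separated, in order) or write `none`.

B

A → no match
B → match
C → no match
D → no match — must start with 'zx'
E → no match — must start with 'x'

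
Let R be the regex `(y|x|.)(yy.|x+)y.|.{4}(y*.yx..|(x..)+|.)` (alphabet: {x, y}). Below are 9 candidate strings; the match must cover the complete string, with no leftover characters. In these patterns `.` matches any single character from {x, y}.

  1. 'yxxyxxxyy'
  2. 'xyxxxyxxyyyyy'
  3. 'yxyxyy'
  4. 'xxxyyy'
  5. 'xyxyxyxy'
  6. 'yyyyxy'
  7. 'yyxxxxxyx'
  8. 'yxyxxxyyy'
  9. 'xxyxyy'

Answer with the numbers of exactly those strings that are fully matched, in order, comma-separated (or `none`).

none

1 → no match
2 → no match
3 → no match
4 → no match
5 → no match
6 → no match
7 → no match
8 → no match
9 → no match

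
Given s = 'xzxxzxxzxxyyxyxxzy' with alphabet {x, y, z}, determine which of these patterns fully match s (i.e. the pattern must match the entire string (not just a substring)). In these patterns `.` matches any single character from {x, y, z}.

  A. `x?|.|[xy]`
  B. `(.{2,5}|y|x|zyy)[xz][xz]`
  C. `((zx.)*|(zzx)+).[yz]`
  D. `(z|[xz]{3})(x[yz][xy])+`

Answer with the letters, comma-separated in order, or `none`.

A → no match
B → no match
C → no match
D → match

D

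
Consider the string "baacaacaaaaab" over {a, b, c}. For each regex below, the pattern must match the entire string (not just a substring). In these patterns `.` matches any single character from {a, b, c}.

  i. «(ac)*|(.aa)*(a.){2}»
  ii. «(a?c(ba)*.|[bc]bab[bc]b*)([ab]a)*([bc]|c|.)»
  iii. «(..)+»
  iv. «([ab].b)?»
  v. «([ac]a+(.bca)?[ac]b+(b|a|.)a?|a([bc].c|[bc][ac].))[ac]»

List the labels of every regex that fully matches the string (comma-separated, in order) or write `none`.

i

i → match
ii → no match
iii → no match
iv → no match
v → no match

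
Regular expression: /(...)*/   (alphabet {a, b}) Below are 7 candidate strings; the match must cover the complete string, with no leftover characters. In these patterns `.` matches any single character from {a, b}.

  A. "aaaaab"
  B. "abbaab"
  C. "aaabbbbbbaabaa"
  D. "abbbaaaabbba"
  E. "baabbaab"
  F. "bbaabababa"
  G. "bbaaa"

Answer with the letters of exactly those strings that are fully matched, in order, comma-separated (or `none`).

A. "aaaaab" → match
B. "abbaab" → match
C → no match
D. "abbbaaaabbba" → match
E. "baabbaab" → no match
F. "bbaabababa" → no match
G. "bbaaa" → no match

A, B, D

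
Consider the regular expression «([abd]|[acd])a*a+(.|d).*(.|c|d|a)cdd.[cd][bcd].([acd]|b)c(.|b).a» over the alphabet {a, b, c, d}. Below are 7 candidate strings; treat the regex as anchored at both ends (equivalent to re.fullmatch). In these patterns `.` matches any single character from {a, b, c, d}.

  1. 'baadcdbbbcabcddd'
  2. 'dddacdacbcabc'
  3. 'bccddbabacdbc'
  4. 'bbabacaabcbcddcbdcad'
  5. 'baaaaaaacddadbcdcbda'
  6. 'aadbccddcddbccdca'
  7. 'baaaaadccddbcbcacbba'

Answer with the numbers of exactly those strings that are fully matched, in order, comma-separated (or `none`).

1 → no match — must end with 'a'
2 → no match — must end with 'a'
3 → no match — must end with 'a'
4 → no match — must end with 'a'
5 → match
6 → match
7 → match

5, 6, 7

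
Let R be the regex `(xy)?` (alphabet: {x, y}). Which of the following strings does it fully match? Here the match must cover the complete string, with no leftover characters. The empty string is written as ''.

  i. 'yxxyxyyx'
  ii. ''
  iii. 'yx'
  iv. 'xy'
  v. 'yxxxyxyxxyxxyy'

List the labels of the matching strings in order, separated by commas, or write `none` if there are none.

i → no match
ii → match
iii → no match
iv → match
v → no match

ii, iv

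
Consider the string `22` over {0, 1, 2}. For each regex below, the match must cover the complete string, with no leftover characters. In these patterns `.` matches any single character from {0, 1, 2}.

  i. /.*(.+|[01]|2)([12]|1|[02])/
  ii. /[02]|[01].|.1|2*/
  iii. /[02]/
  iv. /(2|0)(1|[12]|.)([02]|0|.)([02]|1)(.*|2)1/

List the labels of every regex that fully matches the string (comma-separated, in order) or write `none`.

i, ii

i → match
ii → match
iii → no match
iv → no match — must end with `1`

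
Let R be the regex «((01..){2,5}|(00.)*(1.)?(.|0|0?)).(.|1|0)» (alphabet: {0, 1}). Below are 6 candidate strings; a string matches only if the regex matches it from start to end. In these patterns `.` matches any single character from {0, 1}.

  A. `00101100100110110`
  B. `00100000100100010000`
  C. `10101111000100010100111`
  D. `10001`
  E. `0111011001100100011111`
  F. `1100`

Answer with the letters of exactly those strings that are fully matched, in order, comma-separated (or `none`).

A → no match
B → match
C → no match
D → match
E → match
F → match

B, D, E, F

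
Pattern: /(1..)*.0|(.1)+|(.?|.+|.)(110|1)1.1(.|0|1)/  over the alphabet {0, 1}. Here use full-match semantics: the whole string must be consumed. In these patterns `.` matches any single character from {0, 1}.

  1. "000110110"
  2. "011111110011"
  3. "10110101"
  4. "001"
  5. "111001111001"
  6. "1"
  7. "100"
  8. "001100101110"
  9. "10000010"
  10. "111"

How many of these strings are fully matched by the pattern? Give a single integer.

0

1 → no match
2 → no match
3 → no match
4 → no match
5 → no match
6 → no match
7 → no match
8 → no match
9 → no match
10 → no match
Total matched: 0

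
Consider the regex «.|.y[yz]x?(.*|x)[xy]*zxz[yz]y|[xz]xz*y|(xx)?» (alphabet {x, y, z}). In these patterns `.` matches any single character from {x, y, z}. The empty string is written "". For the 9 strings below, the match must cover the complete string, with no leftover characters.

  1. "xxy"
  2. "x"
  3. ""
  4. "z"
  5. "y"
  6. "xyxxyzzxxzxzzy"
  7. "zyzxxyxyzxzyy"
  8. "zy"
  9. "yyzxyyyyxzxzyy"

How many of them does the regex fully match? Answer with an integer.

1 → match
2 → match
3 → match
4 → match
5 → match
6 → no match
7 → match
8 → no match
9 → match
Total matched: 7

7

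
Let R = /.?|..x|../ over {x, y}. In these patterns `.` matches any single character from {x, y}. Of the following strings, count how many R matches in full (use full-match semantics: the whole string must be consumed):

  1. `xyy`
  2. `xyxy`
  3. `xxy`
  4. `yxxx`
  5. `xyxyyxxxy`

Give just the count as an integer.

0

1 → no match
2 → no match
3 → no match
4 → no match
5 → no match
Total matched: 0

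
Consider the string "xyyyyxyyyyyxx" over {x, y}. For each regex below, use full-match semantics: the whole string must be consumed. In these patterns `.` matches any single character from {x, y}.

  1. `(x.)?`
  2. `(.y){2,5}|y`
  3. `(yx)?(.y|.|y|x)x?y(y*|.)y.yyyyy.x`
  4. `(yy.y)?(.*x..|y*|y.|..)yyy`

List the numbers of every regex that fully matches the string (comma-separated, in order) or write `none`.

3

1 → no match
2 → no match — must end with "y"
3 → match
4 → no match — must end with "yyy"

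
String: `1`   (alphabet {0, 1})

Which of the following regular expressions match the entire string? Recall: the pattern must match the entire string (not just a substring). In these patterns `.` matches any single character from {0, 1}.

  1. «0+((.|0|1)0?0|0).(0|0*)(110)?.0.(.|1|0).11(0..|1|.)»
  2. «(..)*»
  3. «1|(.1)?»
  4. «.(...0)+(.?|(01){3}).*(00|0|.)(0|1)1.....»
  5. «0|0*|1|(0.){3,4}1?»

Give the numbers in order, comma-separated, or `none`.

3, 5

1 → no match — must start with `0`
2 → no match
3 → match
4 → no match
5 → match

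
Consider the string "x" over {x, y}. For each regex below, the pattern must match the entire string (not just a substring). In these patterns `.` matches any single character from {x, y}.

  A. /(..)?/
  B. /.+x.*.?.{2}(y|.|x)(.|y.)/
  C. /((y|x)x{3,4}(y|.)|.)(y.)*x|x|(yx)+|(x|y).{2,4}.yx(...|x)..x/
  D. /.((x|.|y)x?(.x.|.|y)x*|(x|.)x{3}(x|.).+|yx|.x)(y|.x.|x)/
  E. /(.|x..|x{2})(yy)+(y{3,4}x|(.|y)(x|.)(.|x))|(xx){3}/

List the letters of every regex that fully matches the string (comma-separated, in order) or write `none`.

C

A → no match
B → no match
C → match
D → no match
E → no match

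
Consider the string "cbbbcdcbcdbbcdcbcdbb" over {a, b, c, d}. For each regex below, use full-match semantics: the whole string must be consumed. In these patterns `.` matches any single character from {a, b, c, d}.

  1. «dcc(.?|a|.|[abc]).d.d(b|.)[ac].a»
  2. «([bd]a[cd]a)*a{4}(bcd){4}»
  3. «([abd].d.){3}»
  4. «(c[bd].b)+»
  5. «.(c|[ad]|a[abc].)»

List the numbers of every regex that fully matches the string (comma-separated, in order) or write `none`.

1 → no match — must start with "dcc"
2 → no match — must end with "bcd"
3 → no match
4 → match
5 → no match

4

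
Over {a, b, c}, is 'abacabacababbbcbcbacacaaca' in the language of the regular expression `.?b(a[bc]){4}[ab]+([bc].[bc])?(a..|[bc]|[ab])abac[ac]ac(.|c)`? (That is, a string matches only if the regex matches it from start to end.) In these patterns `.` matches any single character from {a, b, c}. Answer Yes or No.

No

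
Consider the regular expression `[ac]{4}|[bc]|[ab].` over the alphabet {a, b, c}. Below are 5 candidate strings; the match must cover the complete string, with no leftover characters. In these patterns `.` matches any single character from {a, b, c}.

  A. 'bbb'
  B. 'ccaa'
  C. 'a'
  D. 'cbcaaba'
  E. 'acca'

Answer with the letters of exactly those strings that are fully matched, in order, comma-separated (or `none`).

B, E

A → no match
B → match
C → no match
D → no match
E → match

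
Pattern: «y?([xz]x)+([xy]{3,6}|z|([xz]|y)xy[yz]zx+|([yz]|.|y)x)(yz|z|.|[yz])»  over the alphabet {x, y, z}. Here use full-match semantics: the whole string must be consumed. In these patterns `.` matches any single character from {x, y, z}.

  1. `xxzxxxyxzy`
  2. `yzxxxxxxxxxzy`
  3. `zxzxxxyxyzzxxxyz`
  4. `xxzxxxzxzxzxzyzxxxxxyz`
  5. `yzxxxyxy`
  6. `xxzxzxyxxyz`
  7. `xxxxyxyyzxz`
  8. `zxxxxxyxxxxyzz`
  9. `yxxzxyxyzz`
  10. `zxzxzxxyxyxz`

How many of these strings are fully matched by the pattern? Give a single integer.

6

1 → no match
2 → match
3 → match
4 → no match
5 → match
6 → match
7 → match
8 → no match
9 → no match
10 → match
Total matched: 6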